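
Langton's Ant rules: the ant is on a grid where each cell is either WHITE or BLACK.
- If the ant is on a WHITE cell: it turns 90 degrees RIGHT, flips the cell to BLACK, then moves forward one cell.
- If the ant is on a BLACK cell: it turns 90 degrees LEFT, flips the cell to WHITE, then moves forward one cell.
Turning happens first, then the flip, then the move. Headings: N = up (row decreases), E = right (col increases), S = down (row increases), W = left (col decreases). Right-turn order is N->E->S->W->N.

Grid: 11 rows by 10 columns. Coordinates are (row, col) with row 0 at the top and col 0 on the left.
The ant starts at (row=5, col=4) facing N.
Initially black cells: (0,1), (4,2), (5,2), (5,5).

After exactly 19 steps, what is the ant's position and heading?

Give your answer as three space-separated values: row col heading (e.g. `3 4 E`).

Answer: 2 4 E

Derivation:
Step 1: on WHITE (5,4): turn R to E, flip to black, move to (5,5). |black|=5
Step 2: on BLACK (5,5): turn L to N, flip to white, move to (4,5). |black|=4
Step 3: on WHITE (4,5): turn R to E, flip to black, move to (4,6). |black|=5
Step 4: on WHITE (4,6): turn R to S, flip to black, move to (5,6). |black|=6
Step 5: on WHITE (5,6): turn R to W, flip to black, move to (5,5). |black|=7
Step 6: on WHITE (5,5): turn R to N, flip to black, move to (4,5). |black|=8
Step 7: on BLACK (4,5): turn L to W, flip to white, move to (4,4). |black|=7
Step 8: on WHITE (4,4): turn R to N, flip to black, move to (3,4). |black|=8
Step 9: on WHITE (3,4): turn R to E, flip to black, move to (3,5). |black|=9
Step 10: on WHITE (3,5): turn R to S, flip to black, move to (4,5). |black|=10
Step 11: on WHITE (4,5): turn R to W, flip to black, move to (4,4). |black|=11
Step 12: on BLACK (4,4): turn L to S, flip to white, move to (5,4). |black|=10
Step 13: on BLACK (5,4): turn L to E, flip to white, move to (5,5). |black|=9
Step 14: on BLACK (5,5): turn L to N, flip to white, move to (4,5). |black|=8
Step 15: on BLACK (4,5): turn L to W, flip to white, move to (4,4). |black|=7
Step 16: on WHITE (4,4): turn R to N, flip to black, move to (3,4). |black|=8
Step 17: on BLACK (3,4): turn L to W, flip to white, move to (3,3). |black|=7
Step 18: on WHITE (3,3): turn R to N, flip to black, move to (2,3). |black|=8
Step 19: on WHITE (2,3): turn R to E, flip to black, move to (2,4). |black|=9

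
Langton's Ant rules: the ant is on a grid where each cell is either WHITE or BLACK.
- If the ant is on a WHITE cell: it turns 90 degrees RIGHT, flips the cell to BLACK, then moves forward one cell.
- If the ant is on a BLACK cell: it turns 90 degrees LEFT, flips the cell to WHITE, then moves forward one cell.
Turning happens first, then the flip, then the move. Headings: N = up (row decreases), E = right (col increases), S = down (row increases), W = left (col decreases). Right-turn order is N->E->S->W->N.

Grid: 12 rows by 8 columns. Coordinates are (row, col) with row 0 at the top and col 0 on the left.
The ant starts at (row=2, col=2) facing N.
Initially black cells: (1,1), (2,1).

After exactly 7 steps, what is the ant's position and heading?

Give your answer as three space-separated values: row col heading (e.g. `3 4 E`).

Step 1: on WHITE (2,2): turn R to E, flip to black, move to (2,3). |black|=3
Step 2: on WHITE (2,3): turn R to S, flip to black, move to (3,3). |black|=4
Step 3: on WHITE (3,3): turn R to W, flip to black, move to (3,2). |black|=5
Step 4: on WHITE (3,2): turn R to N, flip to black, move to (2,2). |black|=6
Step 5: on BLACK (2,2): turn L to W, flip to white, move to (2,1). |black|=5
Step 6: on BLACK (2,1): turn L to S, flip to white, move to (3,1). |black|=4
Step 7: on WHITE (3,1): turn R to W, flip to black, move to (3,0). |black|=5

Answer: 3 0 W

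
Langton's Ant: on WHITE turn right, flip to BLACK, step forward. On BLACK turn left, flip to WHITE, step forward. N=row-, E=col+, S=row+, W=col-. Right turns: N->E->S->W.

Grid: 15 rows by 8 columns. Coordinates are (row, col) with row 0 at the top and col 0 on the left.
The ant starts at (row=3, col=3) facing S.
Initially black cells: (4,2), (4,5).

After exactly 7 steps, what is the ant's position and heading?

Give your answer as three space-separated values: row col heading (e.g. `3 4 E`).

Step 1: on WHITE (3,3): turn R to W, flip to black, move to (3,2). |black|=3
Step 2: on WHITE (3,2): turn R to N, flip to black, move to (2,2). |black|=4
Step 3: on WHITE (2,2): turn R to E, flip to black, move to (2,3). |black|=5
Step 4: on WHITE (2,3): turn R to S, flip to black, move to (3,3). |black|=6
Step 5: on BLACK (3,3): turn L to E, flip to white, move to (3,4). |black|=5
Step 6: on WHITE (3,4): turn R to S, flip to black, move to (4,4). |black|=6
Step 7: on WHITE (4,4): turn R to W, flip to black, move to (4,3). |black|=7

Answer: 4 3 W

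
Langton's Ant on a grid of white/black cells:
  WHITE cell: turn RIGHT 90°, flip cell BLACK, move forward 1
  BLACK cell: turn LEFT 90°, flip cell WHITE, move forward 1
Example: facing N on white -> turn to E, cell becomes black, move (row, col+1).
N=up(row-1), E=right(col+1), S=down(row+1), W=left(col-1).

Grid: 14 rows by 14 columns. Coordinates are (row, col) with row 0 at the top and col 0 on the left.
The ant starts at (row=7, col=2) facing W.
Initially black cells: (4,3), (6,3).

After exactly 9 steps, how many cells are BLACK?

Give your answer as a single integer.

Answer: 7

Derivation:
Step 1: on WHITE (7,2): turn R to N, flip to black, move to (6,2). |black|=3
Step 2: on WHITE (6,2): turn R to E, flip to black, move to (6,3). |black|=4
Step 3: on BLACK (6,3): turn L to N, flip to white, move to (5,3). |black|=3
Step 4: on WHITE (5,3): turn R to E, flip to black, move to (5,4). |black|=4
Step 5: on WHITE (5,4): turn R to S, flip to black, move to (6,4). |black|=5
Step 6: on WHITE (6,4): turn R to W, flip to black, move to (6,3). |black|=6
Step 7: on WHITE (6,3): turn R to N, flip to black, move to (5,3). |black|=7
Step 8: on BLACK (5,3): turn L to W, flip to white, move to (5,2). |black|=6
Step 9: on WHITE (5,2): turn R to N, flip to black, move to (4,2). |black|=7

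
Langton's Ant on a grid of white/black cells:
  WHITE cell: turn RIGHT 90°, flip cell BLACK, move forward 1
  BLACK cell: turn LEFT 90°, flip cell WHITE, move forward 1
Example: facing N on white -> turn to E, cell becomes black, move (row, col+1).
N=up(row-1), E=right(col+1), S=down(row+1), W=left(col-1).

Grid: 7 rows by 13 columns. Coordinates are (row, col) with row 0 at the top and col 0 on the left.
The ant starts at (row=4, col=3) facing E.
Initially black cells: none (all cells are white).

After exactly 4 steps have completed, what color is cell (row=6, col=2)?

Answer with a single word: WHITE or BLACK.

Answer: WHITE

Derivation:
Step 1: on WHITE (4,3): turn R to S, flip to black, move to (5,3). |black|=1
Step 2: on WHITE (5,3): turn R to W, flip to black, move to (5,2). |black|=2
Step 3: on WHITE (5,2): turn R to N, flip to black, move to (4,2). |black|=3
Step 4: on WHITE (4,2): turn R to E, flip to black, move to (4,3). |black|=4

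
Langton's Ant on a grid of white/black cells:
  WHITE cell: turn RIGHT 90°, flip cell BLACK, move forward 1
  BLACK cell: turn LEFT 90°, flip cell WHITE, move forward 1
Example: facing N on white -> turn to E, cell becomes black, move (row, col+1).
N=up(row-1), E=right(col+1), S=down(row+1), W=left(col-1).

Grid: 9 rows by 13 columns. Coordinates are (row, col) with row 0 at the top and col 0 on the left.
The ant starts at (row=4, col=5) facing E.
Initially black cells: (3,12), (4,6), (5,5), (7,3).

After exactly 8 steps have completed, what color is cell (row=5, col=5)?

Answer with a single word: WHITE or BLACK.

Answer: BLACK

Derivation:
Step 1: on WHITE (4,5): turn R to S, flip to black, move to (5,5). |black|=5
Step 2: on BLACK (5,5): turn L to E, flip to white, move to (5,6). |black|=4
Step 3: on WHITE (5,6): turn R to S, flip to black, move to (6,6). |black|=5
Step 4: on WHITE (6,6): turn R to W, flip to black, move to (6,5). |black|=6
Step 5: on WHITE (6,5): turn R to N, flip to black, move to (5,5). |black|=7
Step 6: on WHITE (5,5): turn R to E, flip to black, move to (5,6). |black|=8
Step 7: on BLACK (5,6): turn L to N, flip to white, move to (4,6). |black|=7
Step 8: on BLACK (4,6): turn L to W, flip to white, move to (4,5). |black|=6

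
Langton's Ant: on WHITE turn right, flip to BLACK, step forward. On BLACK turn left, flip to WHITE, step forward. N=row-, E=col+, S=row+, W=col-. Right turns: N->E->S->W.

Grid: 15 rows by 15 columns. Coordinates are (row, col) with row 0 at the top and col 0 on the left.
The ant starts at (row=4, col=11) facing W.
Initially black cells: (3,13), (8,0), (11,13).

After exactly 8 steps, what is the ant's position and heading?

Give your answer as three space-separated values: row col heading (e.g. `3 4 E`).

Step 1: on WHITE (4,11): turn R to N, flip to black, move to (3,11). |black|=4
Step 2: on WHITE (3,11): turn R to E, flip to black, move to (3,12). |black|=5
Step 3: on WHITE (3,12): turn R to S, flip to black, move to (4,12). |black|=6
Step 4: on WHITE (4,12): turn R to W, flip to black, move to (4,11). |black|=7
Step 5: on BLACK (4,11): turn L to S, flip to white, move to (5,11). |black|=6
Step 6: on WHITE (5,11): turn R to W, flip to black, move to (5,10). |black|=7
Step 7: on WHITE (5,10): turn R to N, flip to black, move to (4,10). |black|=8
Step 8: on WHITE (4,10): turn R to E, flip to black, move to (4,11). |black|=9

Answer: 4 11 E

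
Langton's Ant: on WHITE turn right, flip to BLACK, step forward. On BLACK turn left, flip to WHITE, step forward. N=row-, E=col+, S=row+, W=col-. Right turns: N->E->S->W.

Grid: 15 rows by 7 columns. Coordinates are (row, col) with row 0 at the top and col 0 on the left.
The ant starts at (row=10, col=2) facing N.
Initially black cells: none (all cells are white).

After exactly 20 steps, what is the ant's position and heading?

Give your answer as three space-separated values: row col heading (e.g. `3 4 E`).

Answer: 12 0 S

Derivation:
Step 1: on WHITE (10,2): turn R to E, flip to black, move to (10,3). |black|=1
Step 2: on WHITE (10,3): turn R to S, flip to black, move to (11,3). |black|=2
Step 3: on WHITE (11,3): turn R to W, flip to black, move to (11,2). |black|=3
Step 4: on WHITE (11,2): turn R to N, flip to black, move to (10,2). |black|=4
Step 5: on BLACK (10,2): turn L to W, flip to white, move to (10,1). |black|=3
Step 6: on WHITE (10,1): turn R to N, flip to black, move to (9,1). |black|=4
Step 7: on WHITE (9,1): turn R to E, flip to black, move to (9,2). |black|=5
Step 8: on WHITE (9,2): turn R to S, flip to black, move to (10,2). |black|=6
Step 9: on WHITE (10,2): turn R to W, flip to black, move to (10,1). |black|=7
Step 10: on BLACK (10,1): turn L to S, flip to white, move to (11,1). |black|=6
Step 11: on WHITE (11,1): turn R to W, flip to black, move to (11,0). |black|=7
Step 12: on WHITE (11,0): turn R to N, flip to black, move to (10,0). |black|=8
Step 13: on WHITE (10,0): turn R to E, flip to black, move to (10,1). |black|=9
Step 14: on WHITE (10,1): turn R to S, flip to black, move to (11,1). |black|=10
Step 15: on BLACK (11,1): turn L to E, flip to white, move to (11,2). |black|=9
Step 16: on BLACK (11,2): turn L to N, flip to white, move to (10,2). |black|=8
Step 17: on BLACK (10,2): turn L to W, flip to white, move to (10,1). |black|=7
Step 18: on BLACK (10,1): turn L to S, flip to white, move to (11,1). |black|=6
Step 19: on WHITE (11,1): turn R to W, flip to black, move to (11,0). |black|=7
Step 20: on BLACK (11,0): turn L to S, flip to white, move to (12,0). |black|=6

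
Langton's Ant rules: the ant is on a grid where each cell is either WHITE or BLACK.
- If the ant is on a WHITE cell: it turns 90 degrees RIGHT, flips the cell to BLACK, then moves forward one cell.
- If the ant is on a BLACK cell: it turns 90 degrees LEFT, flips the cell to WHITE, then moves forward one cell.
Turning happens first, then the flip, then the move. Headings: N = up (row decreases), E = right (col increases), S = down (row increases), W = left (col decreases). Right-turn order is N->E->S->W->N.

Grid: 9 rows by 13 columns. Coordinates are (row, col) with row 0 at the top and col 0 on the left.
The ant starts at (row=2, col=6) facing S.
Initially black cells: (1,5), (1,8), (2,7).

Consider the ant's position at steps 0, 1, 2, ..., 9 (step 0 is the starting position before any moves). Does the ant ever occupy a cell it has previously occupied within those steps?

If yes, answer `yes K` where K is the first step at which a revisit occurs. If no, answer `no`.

Step 1: on WHITE (2,6): turn R to W, flip to black, move to (2,5). |black|=4 — new cell
Step 2: on WHITE (2,5): turn R to N, flip to black, move to (1,5). |black|=5 — new cell
Step 3: on BLACK (1,5): turn L to W, flip to white, move to (1,4). |black|=4 — new cell
Step 4: on WHITE (1,4): turn R to N, flip to black, move to (0,4). |black|=5 — new cell
Step 5: on WHITE (0,4): turn R to E, flip to black, move to (0,5). |black|=6 — new cell
Step 6: on WHITE (0,5): turn R to S, flip to black, move to (1,5). |black|=7 — REVISIT

Answer: yes 6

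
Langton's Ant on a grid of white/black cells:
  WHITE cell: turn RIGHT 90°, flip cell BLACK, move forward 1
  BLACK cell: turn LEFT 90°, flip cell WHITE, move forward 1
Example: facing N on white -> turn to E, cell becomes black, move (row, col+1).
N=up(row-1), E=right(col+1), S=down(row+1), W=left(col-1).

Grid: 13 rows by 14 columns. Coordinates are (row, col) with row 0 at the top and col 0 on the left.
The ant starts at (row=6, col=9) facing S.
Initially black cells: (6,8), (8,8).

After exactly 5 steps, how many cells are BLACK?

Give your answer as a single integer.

Step 1: on WHITE (6,9): turn R to W, flip to black, move to (6,8). |black|=3
Step 2: on BLACK (6,8): turn L to S, flip to white, move to (7,8). |black|=2
Step 3: on WHITE (7,8): turn R to W, flip to black, move to (7,7). |black|=3
Step 4: on WHITE (7,7): turn R to N, flip to black, move to (6,7). |black|=4
Step 5: on WHITE (6,7): turn R to E, flip to black, move to (6,8). |black|=5

Answer: 5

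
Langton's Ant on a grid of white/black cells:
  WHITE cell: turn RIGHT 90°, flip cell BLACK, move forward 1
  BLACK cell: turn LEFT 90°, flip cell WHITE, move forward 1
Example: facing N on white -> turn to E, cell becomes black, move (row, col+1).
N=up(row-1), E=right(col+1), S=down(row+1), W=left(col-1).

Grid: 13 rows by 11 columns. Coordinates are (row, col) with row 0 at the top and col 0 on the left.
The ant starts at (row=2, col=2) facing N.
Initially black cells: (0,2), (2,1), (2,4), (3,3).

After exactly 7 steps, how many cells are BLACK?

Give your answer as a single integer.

Answer: 9

Derivation:
Step 1: on WHITE (2,2): turn R to E, flip to black, move to (2,3). |black|=5
Step 2: on WHITE (2,3): turn R to S, flip to black, move to (3,3). |black|=6
Step 3: on BLACK (3,3): turn L to E, flip to white, move to (3,4). |black|=5
Step 4: on WHITE (3,4): turn R to S, flip to black, move to (4,4). |black|=6
Step 5: on WHITE (4,4): turn R to W, flip to black, move to (4,3). |black|=7
Step 6: on WHITE (4,3): turn R to N, flip to black, move to (3,3). |black|=8
Step 7: on WHITE (3,3): turn R to E, flip to black, move to (3,4). |black|=9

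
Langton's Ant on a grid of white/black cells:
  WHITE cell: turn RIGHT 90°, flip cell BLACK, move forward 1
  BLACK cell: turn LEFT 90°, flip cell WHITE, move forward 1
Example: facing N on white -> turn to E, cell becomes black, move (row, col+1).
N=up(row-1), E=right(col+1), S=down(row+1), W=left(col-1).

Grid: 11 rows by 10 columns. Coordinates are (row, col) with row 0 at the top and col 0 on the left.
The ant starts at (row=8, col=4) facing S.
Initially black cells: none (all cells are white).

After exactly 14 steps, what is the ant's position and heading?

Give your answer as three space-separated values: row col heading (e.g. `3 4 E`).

Step 1: on WHITE (8,4): turn R to W, flip to black, move to (8,3). |black|=1
Step 2: on WHITE (8,3): turn R to N, flip to black, move to (7,3). |black|=2
Step 3: on WHITE (7,3): turn R to E, flip to black, move to (7,4). |black|=3
Step 4: on WHITE (7,4): turn R to S, flip to black, move to (8,4). |black|=4
Step 5: on BLACK (8,4): turn L to E, flip to white, move to (8,5). |black|=3
Step 6: on WHITE (8,5): turn R to S, flip to black, move to (9,5). |black|=4
Step 7: on WHITE (9,5): turn R to W, flip to black, move to (9,4). |black|=5
Step 8: on WHITE (9,4): turn R to N, flip to black, move to (8,4). |black|=6
Step 9: on WHITE (8,4): turn R to E, flip to black, move to (8,5). |black|=7
Step 10: on BLACK (8,5): turn L to N, flip to white, move to (7,5). |black|=6
Step 11: on WHITE (7,5): turn R to E, flip to black, move to (7,6). |black|=7
Step 12: on WHITE (7,6): turn R to S, flip to black, move to (8,6). |black|=8
Step 13: on WHITE (8,6): turn R to W, flip to black, move to (8,5). |black|=9
Step 14: on WHITE (8,5): turn R to N, flip to black, move to (7,5). |black|=10

Answer: 7 5 N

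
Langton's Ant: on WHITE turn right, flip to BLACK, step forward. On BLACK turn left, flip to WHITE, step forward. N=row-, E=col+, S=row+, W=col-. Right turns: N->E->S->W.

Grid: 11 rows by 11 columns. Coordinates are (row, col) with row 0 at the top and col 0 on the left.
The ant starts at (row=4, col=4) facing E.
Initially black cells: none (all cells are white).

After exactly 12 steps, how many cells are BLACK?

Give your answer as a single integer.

Step 1: on WHITE (4,4): turn R to S, flip to black, move to (5,4). |black|=1
Step 2: on WHITE (5,4): turn R to W, flip to black, move to (5,3). |black|=2
Step 3: on WHITE (5,3): turn R to N, flip to black, move to (4,3). |black|=3
Step 4: on WHITE (4,3): turn R to E, flip to black, move to (4,4). |black|=4
Step 5: on BLACK (4,4): turn L to N, flip to white, move to (3,4). |black|=3
Step 6: on WHITE (3,4): turn R to E, flip to black, move to (3,5). |black|=4
Step 7: on WHITE (3,5): turn R to S, flip to black, move to (4,5). |black|=5
Step 8: on WHITE (4,5): turn R to W, flip to black, move to (4,4). |black|=6
Step 9: on WHITE (4,4): turn R to N, flip to black, move to (3,4). |black|=7
Step 10: on BLACK (3,4): turn L to W, flip to white, move to (3,3). |black|=6
Step 11: on WHITE (3,3): turn R to N, flip to black, move to (2,3). |black|=7
Step 12: on WHITE (2,3): turn R to E, flip to black, move to (2,4). |black|=8

Answer: 8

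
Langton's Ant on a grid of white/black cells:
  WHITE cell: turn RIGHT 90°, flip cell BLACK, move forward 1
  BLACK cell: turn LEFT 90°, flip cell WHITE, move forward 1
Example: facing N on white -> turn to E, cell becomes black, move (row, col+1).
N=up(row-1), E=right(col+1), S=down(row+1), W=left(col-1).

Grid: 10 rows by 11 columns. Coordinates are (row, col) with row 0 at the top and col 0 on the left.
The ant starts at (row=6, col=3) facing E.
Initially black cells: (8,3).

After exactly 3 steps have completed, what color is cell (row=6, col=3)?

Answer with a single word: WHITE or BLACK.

Answer: BLACK

Derivation:
Step 1: on WHITE (6,3): turn R to S, flip to black, move to (7,3). |black|=2
Step 2: on WHITE (7,3): turn R to W, flip to black, move to (7,2). |black|=3
Step 3: on WHITE (7,2): turn R to N, flip to black, move to (6,2). |black|=4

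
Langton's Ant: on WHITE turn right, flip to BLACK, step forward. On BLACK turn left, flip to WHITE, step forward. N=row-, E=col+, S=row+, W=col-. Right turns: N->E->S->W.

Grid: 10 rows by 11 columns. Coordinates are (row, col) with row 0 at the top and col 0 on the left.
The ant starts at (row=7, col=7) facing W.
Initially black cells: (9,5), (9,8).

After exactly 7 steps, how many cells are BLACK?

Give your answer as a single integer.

Step 1: on WHITE (7,7): turn R to N, flip to black, move to (6,7). |black|=3
Step 2: on WHITE (6,7): turn R to E, flip to black, move to (6,8). |black|=4
Step 3: on WHITE (6,8): turn R to S, flip to black, move to (7,8). |black|=5
Step 4: on WHITE (7,8): turn R to W, flip to black, move to (7,7). |black|=6
Step 5: on BLACK (7,7): turn L to S, flip to white, move to (8,7). |black|=5
Step 6: on WHITE (8,7): turn R to W, flip to black, move to (8,6). |black|=6
Step 7: on WHITE (8,6): turn R to N, flip to black, move to (7,6). |black|=7

Answer: 7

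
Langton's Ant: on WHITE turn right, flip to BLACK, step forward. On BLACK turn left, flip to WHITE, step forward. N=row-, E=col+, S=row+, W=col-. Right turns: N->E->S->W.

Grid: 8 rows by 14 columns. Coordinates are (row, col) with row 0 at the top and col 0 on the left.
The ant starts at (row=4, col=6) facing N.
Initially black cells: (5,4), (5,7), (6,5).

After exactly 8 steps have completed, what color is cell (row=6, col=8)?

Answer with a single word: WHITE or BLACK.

Answer: BLACK

Derivation:
Step 1: on WHITE (4,6): turn R to E, flip to black, move to (4,7). |black|=4
Step 2: on WHITE (4,7): turn R to S, flip to black, move to (5,7). |black|=5
Step 3: on BLACK (5,7): turn L to E, flip to white, move to (5,8). |black|=4
Step 4: on WHITE (5,8): turn R to S, flip to black, move to (6,8). |black|=5
Step 5: on WHITE (6,8): turn R to W, flip to black, move to (6,7). |black|=6
Step 6: on WHITE (6,7): turn R to N, flip to black, move to (5,7). |black|=7
Step 7: on WHITE (5,7): turn R to E, flip to black, move to (5,8). |black|=8
Step 8: on BLACK (5,8): turn L to N, flip to white, move to (4,8). |black|=7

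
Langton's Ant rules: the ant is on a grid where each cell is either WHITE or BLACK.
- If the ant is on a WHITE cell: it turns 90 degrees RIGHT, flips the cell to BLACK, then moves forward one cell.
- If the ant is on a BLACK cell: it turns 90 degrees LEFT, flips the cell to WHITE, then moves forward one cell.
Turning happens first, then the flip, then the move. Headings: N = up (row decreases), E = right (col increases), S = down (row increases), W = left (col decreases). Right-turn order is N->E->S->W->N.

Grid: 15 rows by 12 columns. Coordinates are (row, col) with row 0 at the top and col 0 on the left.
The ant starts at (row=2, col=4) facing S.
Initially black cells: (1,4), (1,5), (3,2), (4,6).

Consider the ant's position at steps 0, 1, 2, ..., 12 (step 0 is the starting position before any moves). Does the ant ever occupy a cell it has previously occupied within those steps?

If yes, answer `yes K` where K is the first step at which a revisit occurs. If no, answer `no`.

Step 1: on WHITE (2,4): turn R to W, flip to black, move to (2,3). |black|=5 — new cell
Step 2: on WHITE (2,3): turn R to N, flip to black, move to (1,3). |black|=6 — new cell
Step 3: on WHITE (1,3): turn R to E, flip to black, move to (1,4). |black|=7 — new cell
Step 4: on BLACK (1,4): turn L to N, flip to white, move to (0,4). |black|=6 — new cell
Step 5: on WHITE (0,4): turn R to E, flip to black, move to (0,5). |black|=7 — new cell
Step 6: on WHITE (0,5): turn R to S, flip to black, move to (1,5). |black|=8 — new cell
Step 7: on BLACK (1,5): turn L to E, flip to white, move to (1,6). |black|=7 — new cell
Step 8: on WHITE (1,6): turn R to S, flip to black, move to (2,6). |black|=8 — new cell
Step 9: on WHITE (2,6): turn R to W, flip to black, move to (2,5). |black|=9 — new cell
Step 10: on WHITE (2,5): turn R to N, flip to black, move to (1,5). |black|=10 — REVISIT

Answer: yes 10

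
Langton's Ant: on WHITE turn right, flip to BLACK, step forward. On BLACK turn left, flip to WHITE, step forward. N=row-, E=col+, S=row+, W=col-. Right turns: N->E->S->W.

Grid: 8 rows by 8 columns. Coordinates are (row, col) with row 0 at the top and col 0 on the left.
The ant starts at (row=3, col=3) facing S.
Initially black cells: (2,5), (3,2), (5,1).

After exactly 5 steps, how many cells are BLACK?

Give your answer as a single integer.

Step 1: on WHITE (3,3): turn R to W, flip to black, move to (3,2). |black|=4
Step 2: on BLACK (3,2): turn L to S, flip to white, move to (4,2). |black|=3
Step 3: on WHITE (4,2): turn R to W, flip to black, move to (4,1). |black|=4
Step 4: on WHITE (4,1): turn R to N, flip to black, move to (3,1). |black|=5
Step 5: on WHITE (3,1): turn R to E, flip to black, move to (3,2). |black|=6

Answer: 6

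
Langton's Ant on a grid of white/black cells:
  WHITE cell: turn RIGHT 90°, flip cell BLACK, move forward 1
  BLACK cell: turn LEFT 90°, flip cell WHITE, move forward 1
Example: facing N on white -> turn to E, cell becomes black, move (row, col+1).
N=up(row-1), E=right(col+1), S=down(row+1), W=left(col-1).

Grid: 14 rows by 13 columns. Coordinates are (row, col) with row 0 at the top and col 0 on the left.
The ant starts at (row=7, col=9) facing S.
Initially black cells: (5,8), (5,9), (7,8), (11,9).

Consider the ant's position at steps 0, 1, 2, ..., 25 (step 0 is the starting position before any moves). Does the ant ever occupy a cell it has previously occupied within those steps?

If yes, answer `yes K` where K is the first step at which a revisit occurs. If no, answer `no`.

Answer: yes 5

Derivation:
Step 1: on WHITE (7,9): turn R to W, flip to black, move to (7,8). |black|=5 — new cell
Step 2: on BLACK (7,8): turn L to S, flip to white, move to (8,8). |black|=4 — new cell
Step 3: on WHITE (8,8): turn R to W, flip to black, move to (8,7). |black|=5 — new cell
Step 4: on WHITE (8,7): turn R to N, flip to black, move to (7,7). |black|=6 — new cell
Step 5: on WHITE (7,7): turn R to E, flip to black, move to (7,8). |black|=7 — REVISIT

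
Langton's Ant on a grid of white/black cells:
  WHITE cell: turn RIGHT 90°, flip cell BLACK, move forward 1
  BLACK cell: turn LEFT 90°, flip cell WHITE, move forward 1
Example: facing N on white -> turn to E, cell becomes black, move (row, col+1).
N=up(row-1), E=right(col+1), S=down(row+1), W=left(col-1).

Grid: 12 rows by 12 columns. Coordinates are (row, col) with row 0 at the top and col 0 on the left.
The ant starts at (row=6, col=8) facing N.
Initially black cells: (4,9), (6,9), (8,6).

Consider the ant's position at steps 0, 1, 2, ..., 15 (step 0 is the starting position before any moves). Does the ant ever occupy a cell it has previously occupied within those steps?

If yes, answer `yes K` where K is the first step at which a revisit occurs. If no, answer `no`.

Step 1: on WHITE (6,8): turn R to E, flip to black, move to (6,9). |black|=4 — new cell
Step 2: on BLACK (6,9): turn L to N, flip to white, move to (5,9). |black|=3 — new cell
Step 3: on WHITE (5,9): turn R to E, flip to black, move to (5,10). |black|=4 — new cell
Step 4: on WHITE (5,10): turn R to S, flip to black, move to (6,10). |black|=5 — new cell
Step 5: on WHITE (6,10): turn R to W, flip to black, move to (6,9). |black|=6 — REVISIT

Answer: yes 5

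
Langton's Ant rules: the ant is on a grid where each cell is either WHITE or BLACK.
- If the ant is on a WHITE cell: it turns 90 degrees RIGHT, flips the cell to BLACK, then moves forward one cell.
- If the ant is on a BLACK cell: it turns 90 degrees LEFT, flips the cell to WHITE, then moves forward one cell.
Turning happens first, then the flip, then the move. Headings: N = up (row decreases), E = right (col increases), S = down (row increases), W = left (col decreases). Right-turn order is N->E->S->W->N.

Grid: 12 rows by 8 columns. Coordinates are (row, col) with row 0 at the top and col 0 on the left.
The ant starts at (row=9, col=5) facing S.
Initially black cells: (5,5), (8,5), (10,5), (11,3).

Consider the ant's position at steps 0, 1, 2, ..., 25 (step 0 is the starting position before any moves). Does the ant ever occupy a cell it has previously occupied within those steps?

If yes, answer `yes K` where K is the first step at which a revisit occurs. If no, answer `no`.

Step 1: on WHITE (9,5): turn R to W, flip to black, move to (9,4). |black|=5 — new cell
Step 2: on WHITE (9,4): turn R to N, flip to black, move to (8,4). |black|=6 — new cell
Step 3: on WHITE (8,4): turn R to E, flip to black, move to (8,5). |black|=7 — new cell
Step 4: on BLACK (8,5): turn L to N, flip to white, move to (7,5). |black|=6 — new cell
Step 5: on WHITE (7,5): turn R to E, flip to black, move to (7,6). |black|=7 — new cell
Step 6: on WHITE (7,6): turn R to S, flip to black, move to (8,6). |black|=8 — new cell
Step 7: on WHITE (8,6): turn R to W, flip to black, move to (8,5). |black|=9 — REVISIT

Answer: yes 7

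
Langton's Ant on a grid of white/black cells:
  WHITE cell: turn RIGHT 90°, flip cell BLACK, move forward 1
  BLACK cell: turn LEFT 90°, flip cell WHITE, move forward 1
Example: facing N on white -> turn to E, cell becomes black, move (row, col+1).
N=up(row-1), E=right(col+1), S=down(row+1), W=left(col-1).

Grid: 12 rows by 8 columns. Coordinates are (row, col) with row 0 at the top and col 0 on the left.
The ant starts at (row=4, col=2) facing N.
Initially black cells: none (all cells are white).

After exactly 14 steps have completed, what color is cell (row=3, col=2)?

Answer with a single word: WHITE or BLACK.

Answer: BLACK

Derivation:
Step 1: on WHITE (4,2): turn R to E, flip to black, move to (4,3). |black|=1
Step 2: on WHITE (4,3): turn R to S, flip to black, move to (5,3). |black|=2
Step 3: on WHITE (5,3): turn R to W, flip to black, move to (5,2). |black|=3
Step 4: on WHITE (5,2): turn R to N, flip to black, move to (4,2). |black|=4
Step 5: on BLACK (4,2): turn L to W, flip to white, move to (4,1). |black|=3
Step 6: on WHITE (4,1): turn R to N, flip to black, move to (3,1). |black|=4
Step 7: on WHITE (3,1): turn R to E, flip to black, move to (3,2). |black|=5
Step 8: on WHITE (3,2): turn R to S, flip to black, move to (4,2). |black|=6
Step 9: on WHITE (4,2): turn R to W, flip to black, move to (4,1). |black|=7
Step 10: on BLACK (4,1): turn L to S, flip to white, move to (5,1). |black|=6
Step 11: on WHITE (5,1): turn R to W, flip to black, move to (5,0). |black|=7
Step 12: on WHITE (5,0): turn R to N, flip to black, move to (4,0). |black|=8
Step 13: on WHITE (4,0): turn R to E, flip to black, move to (4,1). |black|=9
Step 14: on WHITE (4,1): turn R to S, flip to black, move to (5,1). |black|=10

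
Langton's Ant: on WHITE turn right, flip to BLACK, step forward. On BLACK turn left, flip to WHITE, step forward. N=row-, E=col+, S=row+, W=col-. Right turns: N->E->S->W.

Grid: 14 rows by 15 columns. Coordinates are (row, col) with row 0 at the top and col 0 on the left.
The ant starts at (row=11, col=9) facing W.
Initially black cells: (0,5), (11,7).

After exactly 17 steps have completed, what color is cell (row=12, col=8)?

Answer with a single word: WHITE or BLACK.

Step 1: on WHITE (11,9): turn R to N, flip to black, move to (10,9). |black|=3
Step 2: on WHITE (10,9): turn R to E, flip to black, move to (10,10). |black|=4
Step 3: on WHITE (10,10): turn R to S, flip to black, move to (11,10). |black|=5
Step 4: on WHITE (11,10): turn R to W, flip to black, move to (11,9). |black|=6
Step 5: on BLACK (11,9): turn L to S, flip to white, move to (12,9). |black|=5
Step 6: on WHITE (12,9): turn R to W, flip to black, move to (12,8). |black|=6
Step 7: on WHITE (12,8): turn R to N, flip to black, move to (11,8). |black|=7
Step 8: on WHITE (11,8): turn R to E, flip to black, move to (11,9). |black|=8
Step 9: on WHITE (11,9): turn R to S, flip to black, move to (12,9). |black|=9
Step 10: on BLACK (12,9): turn L to E, flip to white, move to (12,10). |black|=8
Step 11: on WHITE (12,10): turn R to S, flip to black, move to (13,10). |black|=9
Step 12: on WHITE (13,10): turn R to W, flip to black, move to (13,9). |black|=10
Step 13: on WHITE (13,9): turn R to N, flip to black, move to (12,9). |black|=11
Step 14: on WHITE (12,9): turn R to E, flip to black, move to (12,10). |black|=12
Step 15: on BLACK (12,10): turn L to N, flip to white, move to (11,10). |black|=11
Step 16: on BLACK (11,10): turn L to W, flip to white, move to (11,9). |black|=10
Step 17: on BLACK (11,9): turn L to S, flip to white, move to (12,9). |black|=9

Answer: BLACK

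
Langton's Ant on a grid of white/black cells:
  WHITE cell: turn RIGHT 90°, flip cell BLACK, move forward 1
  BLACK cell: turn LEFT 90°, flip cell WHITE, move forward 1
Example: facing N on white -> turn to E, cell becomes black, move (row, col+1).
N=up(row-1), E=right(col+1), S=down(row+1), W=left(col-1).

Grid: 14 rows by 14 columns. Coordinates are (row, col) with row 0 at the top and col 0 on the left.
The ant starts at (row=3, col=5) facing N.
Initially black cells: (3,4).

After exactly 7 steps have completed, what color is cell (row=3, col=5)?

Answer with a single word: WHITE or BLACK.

Step 1: on WHITE (3,5): turn R to E, flip to black, move to (3,6). |black|=2
Step 2: on WHITE (3,6): turn R to S, flip to black, move to (4,6). |black|=3
Step 3: on WHITE (4,6): turn R to W, flip to black, move to (4,5). |black|=4
Step 4: on WHITE (4,5): turn R to N, flip to black, move to (3,5). |black|=5
Step 5: on BLACK (3,5): turn L to W, flip to white, move to (3,4). |black|=4
Step 6: on BLACK (3,4): turn L to S, flip to white, move to (4,4). |black|=3
Step 7: on WHITE (4,4): turn R to W, flip to black, move to (4,3). |black|=4

Answer: WHITE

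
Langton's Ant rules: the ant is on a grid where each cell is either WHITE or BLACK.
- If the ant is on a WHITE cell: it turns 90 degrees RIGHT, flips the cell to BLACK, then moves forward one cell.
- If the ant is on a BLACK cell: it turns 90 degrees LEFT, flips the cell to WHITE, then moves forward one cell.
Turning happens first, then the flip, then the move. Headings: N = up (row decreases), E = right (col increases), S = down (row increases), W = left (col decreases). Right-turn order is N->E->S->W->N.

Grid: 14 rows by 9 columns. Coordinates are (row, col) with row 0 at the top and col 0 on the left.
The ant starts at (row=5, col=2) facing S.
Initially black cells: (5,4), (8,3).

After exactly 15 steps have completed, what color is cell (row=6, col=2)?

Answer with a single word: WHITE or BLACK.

Step 1: on WHITE (5,2): turn R to W, flip to black, move to (5,1). |black|=3
Step 2: on WHITE (5,1): turn R to N, flip to black, move to (4,1). |black|=4
Step 3: on WHITE (4,1): turn R to E, flip to black, move to (4,2). |black|=5
Step 4: on WHITE (4,2): turn R to S, flip to black, move to (5,2). |black|=6
Step 5: on BLACK (5,2): turn L to E, flip to white, move to (5,3). |black|=5
Step 6: on WHITE (5,3): turn R to S, flip to black, move to (6,3). |black|=6
Step 7: on WHITE (6,3): turn R to W, flip to black, move to (6,2). |black|=7
Step 8: on WHITE (6,2): turn R to N, flip to black, move to (5,2). |black|=8
Step 9: on WHITE (5,2): turn R to E, flip to black, move to (5,3). |black|=9
Step 10: on BLACK (5,3): turn L to N, flip to white, move to (4,3). |black|=8
Step 11: on WHITE (4,3): turn R to E, flip to black, move to (4,4). |black|=9
Step 12: on WHITE (4,4): turn R to S, flip to black, move to (5,4). |black|=10
Step 13: on BLACK (5,4): turn L to E, flip to white, move to (5,5). |black|=9
Step 14: on WHITE (5,5): turn R to S, flip to black, move to (6,5). |black|=10
Step 15: on WHITE (6,5): turn R to W, flip to black, move to (6,4). |black|=11

Answer: BLACK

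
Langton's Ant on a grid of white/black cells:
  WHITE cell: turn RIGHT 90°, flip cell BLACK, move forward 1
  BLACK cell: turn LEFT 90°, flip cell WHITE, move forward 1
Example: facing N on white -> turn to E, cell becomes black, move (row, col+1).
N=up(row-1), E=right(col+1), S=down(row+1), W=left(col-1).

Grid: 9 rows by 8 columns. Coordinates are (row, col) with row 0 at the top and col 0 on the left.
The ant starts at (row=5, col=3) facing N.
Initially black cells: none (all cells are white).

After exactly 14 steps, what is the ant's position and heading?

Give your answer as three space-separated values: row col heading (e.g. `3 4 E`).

Answer: 6 2 S

Derivation:
Step 1: on WHITE (5,3): turn R to E, flip to black, move to (5,4). |black|=1
Step 2: on WHITE (5,4): turn R to S, flip to black, move to (6,4). |black|=2
Step 3: on WHITE (6,4): turn R to W, flip to black, move to (6,3). |black|=3
Step 4: on WHITE (6,3): turn R to N, flip to black, move to (5,3). |black|=4
Step 5: on BLACK (5,3): turn L to W, flip to white, move to (5,2). |black|=3
Step 6: on WHITE (5,2): turn R to N, flip to black, move to (4,2). |black|=4
Step 7: on WHITE (4,2): turn R to E, flip to black, move to (4,3). |black|=5
Step 8: on WHITE (4,3): turn R to S, flip to black, move to (5,3). |black|=6
Step 9: on WHITE (5,3): turn R to W, flip to black, move to (5,2). |black|=7
Step 10: on BLACK (5,2): turn L to S, flip to white, move to (6,2). |black|=6
Step 11: on WHITE (6,2): turn R to W, flip to black, move to (6,1). |black|=7
Step 12: on WHITE (6,1): turn R to N, flip to black, move to (5,1). |black|=8
Step 13: on WHITE (5,1): turn R to E, flip to black, move to (5,2). |black|=9
Step 14: on WHITE (5,2): turn R to S, flip to black, move to (6,2). |black|=10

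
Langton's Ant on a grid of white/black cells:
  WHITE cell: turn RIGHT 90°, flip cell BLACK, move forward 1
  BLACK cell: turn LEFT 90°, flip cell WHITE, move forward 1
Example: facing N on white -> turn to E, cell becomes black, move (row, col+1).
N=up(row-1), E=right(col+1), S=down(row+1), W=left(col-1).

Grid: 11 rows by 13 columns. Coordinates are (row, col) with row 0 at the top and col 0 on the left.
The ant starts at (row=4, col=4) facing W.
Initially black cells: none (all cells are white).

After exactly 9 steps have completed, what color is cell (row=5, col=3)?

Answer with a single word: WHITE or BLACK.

Answer: BLACK

Derivation:
Step 1: on WHITE (4,4): turn R to N, flip to black, move to (3,4). |black|=1
Step 2: on WHITE (3,4): turn R to E, flip to black, move to (3,5). |black|=2
Step 3: on WHITE (3,5): turn R to S, flip to black, move to (4,5). |black|=3
Step 4: on WHITE (4,5): turn R to W, flip to black, move to (4,4). |black|=4
Step 5: on BLACK (4,4): turn L to S, flip to white, move to (5,4). |black|=3
Step 6: on WHITE (5,4): turn R to W, flip to black, move to (5,3). |black|=4
Step 7: on WHITE (5,3): turn R to N, flip to black, move to (4,3). |black|=5
Step 8: on WHITE (4,3): turn R to E, flip to black, move to (4,4). |black|=6
Step 9: on WHITE (4,4): turn R to S, flip to black, move to (5,4). |black|=7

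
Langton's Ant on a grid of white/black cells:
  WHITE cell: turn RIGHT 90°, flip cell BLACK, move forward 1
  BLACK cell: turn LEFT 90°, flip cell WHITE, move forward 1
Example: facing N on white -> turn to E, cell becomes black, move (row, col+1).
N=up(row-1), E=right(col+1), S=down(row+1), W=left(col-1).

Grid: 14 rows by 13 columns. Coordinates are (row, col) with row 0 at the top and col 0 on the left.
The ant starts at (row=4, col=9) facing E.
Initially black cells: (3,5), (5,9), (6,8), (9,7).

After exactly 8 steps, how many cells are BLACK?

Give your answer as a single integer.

Step 1: on WHITE (4,9): turn R to S, flip to black, move to (5,9). |black|=5
Step 2: on BLACK (5,9): turn L to E, flip to white, move to (5,10). |black|=4
Step 3: on WHITE (5,10): turn R to S, flip to black, move to (6,10). |black|=5
Step 4: on WHITE (6,10): turn R to W, flip to black, move to (6,9). |black|=6
Step 5: on WHITE (6,9): turn R to N, flip to black, move to (5,9). |black|=7
Step 6: on WHITE (5,9): turn R to E, flip to black, move to (5,10). |black|=8
Step 7: on BLACK (5,10): turn L to N, flip to white, move to (4,10). |black|=7
Step 8: on WHITE (4,10): turn R to E, flip to black, move to (4,11). |black|=8

Answer: 8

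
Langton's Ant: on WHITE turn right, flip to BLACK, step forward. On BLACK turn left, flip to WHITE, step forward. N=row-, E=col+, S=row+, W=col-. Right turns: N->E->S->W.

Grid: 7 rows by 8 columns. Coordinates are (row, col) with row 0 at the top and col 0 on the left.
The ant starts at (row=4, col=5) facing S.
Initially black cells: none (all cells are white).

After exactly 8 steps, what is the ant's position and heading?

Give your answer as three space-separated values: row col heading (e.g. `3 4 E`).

Step 1: on WHITE (4,5): turn R to W, flip to black, move to (4,4). |black|=1
Step 2: on WHITE (4,4): turn R to N, flip to black, move to (3,4). |black|=2
Step 3: on WHITE (3,4): turn R to E, flip to black, move to (3,5). |black|=3
Step 4: on WHITE (3,5): turn R to S, flip to black, move to (4,5). |black|=4
Step 5: on BLACK (4,5): turn L to E, flip to white, move to (4,6). |black|=3
Step 6: on WHITE (4,6): turn R to S, flip to black, move to (5,6). |black|=4
Step 7: on WHITE (5,6): turn R to W, flip to black, move to (5,5). |black|=5
Step 8: on WHITE (5,5): turn R to N, flip to black, move to (4,5). |black|=6

Answer: 4 5 N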